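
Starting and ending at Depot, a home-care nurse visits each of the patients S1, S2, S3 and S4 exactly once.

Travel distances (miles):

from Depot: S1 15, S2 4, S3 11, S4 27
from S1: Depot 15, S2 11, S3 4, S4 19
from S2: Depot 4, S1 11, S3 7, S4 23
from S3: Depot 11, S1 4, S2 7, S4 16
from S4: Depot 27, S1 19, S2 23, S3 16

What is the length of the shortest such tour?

Minimum total distance: 61 miles.

Depot → S1 → S2 → S3 → S4 → Depot: 15+11+7+16+27 = 76
Depot → S1 → S2 → S4 → S3 → Depot: 15+11+23+16+11 = 76
Depot → S1 → S3 → S2 → S4 → Depot: 15+4+7+23+27 = 76
Depot → S1 → S3 → S4 → S2 → Depot: 15+4+16+23+4 = 62
Depot → S1 → S4 → S2 → S3 → Depot: 15+19+23+7+11 = 75
Depot → S1 → S4 → S3 → S2 → Depot: 15+19+16+7+4 = 61
Depot → S2 → S1 → S3 → S4 → Depot: 4+11+4+16+27 = 62
Depot → S2 → S1 → S4 → S3 → Depot: 4+11+19+16+11 = 61
Depot → S2 → S3 → S1 → S4 → Depot: 4+7+4+19+27 = 61
Depot → S2 → S4 → S1 → S3 → Depot: 4+23+19+4+11 = 61
Depot → S3 → S1 → S2 → S4 → Depot: 11+4+11+23+27 = 76
Depot → S3 → S2 → S1 → S4 → Depot: 11+7+11+19+27 = 75
The minimum is 61.
One optimal route: Depot → S1 → S4 → S3 → S2 → Depot (or its reverse).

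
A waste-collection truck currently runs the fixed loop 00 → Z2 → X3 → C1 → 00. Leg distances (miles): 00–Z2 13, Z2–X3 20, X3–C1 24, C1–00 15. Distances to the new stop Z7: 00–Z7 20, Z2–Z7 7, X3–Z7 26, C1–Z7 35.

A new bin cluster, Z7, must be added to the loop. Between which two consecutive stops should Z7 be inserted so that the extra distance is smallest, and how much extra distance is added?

Adding 13 miles by placing Z7 on the Z2–X3 leg.

Insertion cost between consecutive stops i–j is d(i,Z7) + d(Z7,j) − d(i,j):
  between 00 and Z2: 20 + 7 − 13 = 14
  between Z2 and X3: 7 + 26 − 20 = 13
  between X3 and C1: 26 + 35 − 24 = 37
  between C1 and 00: 35 + 20 − 15 = 40
Cheapest insertion is between Z2 and X3, adding 13.
New total = 72 + 13 = 85.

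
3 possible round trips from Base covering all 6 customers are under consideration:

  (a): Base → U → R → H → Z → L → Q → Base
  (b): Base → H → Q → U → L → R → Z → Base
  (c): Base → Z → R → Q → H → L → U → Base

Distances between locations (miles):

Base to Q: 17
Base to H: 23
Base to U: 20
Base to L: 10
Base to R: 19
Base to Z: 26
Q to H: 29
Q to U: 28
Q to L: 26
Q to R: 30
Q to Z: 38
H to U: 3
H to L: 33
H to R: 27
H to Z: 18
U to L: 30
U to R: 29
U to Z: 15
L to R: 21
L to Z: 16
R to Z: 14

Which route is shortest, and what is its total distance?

Shortest is (a), total 153 miles.

(a): 20 + 29 + 27 + 18 + 16 + 26 + 17 = 153
(b): 23 + 29 + 28 + 30 + 21 + 14 + 26 = 171
(c): 26 + 14 + 30 + 29 + 33 + 30 + 20 = 182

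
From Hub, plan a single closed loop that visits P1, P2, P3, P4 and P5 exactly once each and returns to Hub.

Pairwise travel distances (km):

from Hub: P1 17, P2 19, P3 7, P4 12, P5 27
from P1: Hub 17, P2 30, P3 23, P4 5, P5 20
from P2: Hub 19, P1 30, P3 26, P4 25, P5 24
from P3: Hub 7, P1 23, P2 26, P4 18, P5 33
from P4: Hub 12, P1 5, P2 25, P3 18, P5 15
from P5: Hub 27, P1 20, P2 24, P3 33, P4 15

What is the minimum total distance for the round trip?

93 km — the shortest possible round trip.

Hub - P1 - P2 - P3 - P4 - P5 - Hub: 17+30+26+18+15+27 = 133
Hub - P1 - P2 - P3 - P5 - P4 - Hub: 17+30+26+33+15+12 = 133
Hub - P1 - P2 - P4 - P3 - P5 - Hub: 17+30+25+18+33+27 = 150
Hub - P1 - P2 - P4 - P5 - P3 - Hub: 17+30+25+15+33+7 = 127
Hub - P1 - P2 - P5 - P3 - P4 - Hub: 17+30+24+33+18+12 = 134
Hub - P1 - P2 - P5 - P4 - P3 - Hub: 17+30+24+15+18+7 = 111
Hub - P1 - P3 - P2 - P4 - P5 - Hub: 17+23+26+25+15+27 = 133
Hub - P1 - P3 - P2 - P5 - P4 - Hub: 17+23+26+24+15+12 = 117
Hub - P1 - P3 - P4 - P2 - P5 - Hub: 17+23+18+25+24+27 = 134
Hub - P1 - P3 - P4 - P5 - P2 - Hub: 17+23+18+15+24+19 = 116
Hub - P1 - P3 - P5 - P2 - P4 - Hub: 17+23+33+24+25+12 = 134
Hub - P1 - P3 - P5 - P4 - P2 - Hub: 17+23+33+15+25+19 = 132
Hub - P1 - P4 - P2 - P3 - P5 - Hub: 17+5+25+26+33+27 = 133
Hub - P1 - P4 - P2 - P5 - P3 - Hub: 17+5+25+24+33+7 = 111
… (46 more)
Hub - P2 - P5 - P1 - P4 - P3 - Hub: 19+24+20+5+18+7 = 93  ← best
The minimum is 93.
One optimal route: Hub → P2 → P5 → P1 → P4 → P3 → Hub (or its reverse).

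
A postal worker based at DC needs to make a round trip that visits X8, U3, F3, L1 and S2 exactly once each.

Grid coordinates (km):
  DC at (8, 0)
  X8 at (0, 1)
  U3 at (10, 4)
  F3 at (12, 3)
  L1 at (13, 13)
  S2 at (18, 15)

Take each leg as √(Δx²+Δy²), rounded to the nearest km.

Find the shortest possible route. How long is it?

50 km — the shortest possible round trip.

There are 60 distinct closed tours to check (reversals are equivalent).
DC→X8→U3→F3→L1→S2→DC: 8+10+2+10+5+18 = 53
DC→X8→U3→F3→S2→L1→DC: 8+10+2+13+5+14 = 52
DC→X8→U3→L1→F3→S2→DC: 8+10+9+10+13+18 = 68
DC→X8→U3→L1→S2→F3→DC: 8+10+9+5+13+5 = 50
DC→X8→U3→S2→F3→L1→DC: 8+10+14+13+10+14 = 69
DC→X8→U3→S2→L1→F3→DC: 8+10+14+5+10+5 = 52
DC→X8→F3→U3→L1→S2→DC: 8+12+2+9+5+18 = 54
DC→X8→F3→U3→S2→L1→DC: 8+12+2+14+5+14 = 55
DC→X8→F3→L1→U3→S2→DC: 8+12+10+9+14+18 = 71
DC→X8→F3→L1→S2→U3→DC: 8+12+10+5+14+4 = 53
DC→X8→F3→S2→U3→L1→DC: 8+12+13+14+9+14 = 70
DC→X8→F3→S2→L1→U3→DC: 8+12+13+5+9+4 = 51
DC→X8→L1→U3→F3→S2→DC: 8+18+9+2+13+18 = 68
DC→X8→L1→U3→S2→F3→DC: 8+18+9+14+13+5 = 67
… (46 more)
The minimum is 50.
One optimal route: DC → X8 → U3 → L1 → S2 → F3 → DC (or its reverse).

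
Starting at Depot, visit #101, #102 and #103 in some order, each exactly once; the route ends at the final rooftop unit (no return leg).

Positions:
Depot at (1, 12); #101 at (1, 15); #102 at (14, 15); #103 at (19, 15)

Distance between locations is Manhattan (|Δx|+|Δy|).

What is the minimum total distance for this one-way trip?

There are 3! = 6 possible orderings.
Depot - #101 - #102 - #103: 3+13+5 = 21
Depot - #101 - #103 - #102: 3+18+5 = 26
Depot - #102 - #101 - #103: 16+13+18 = 47
Depot - #102 - #103 - #101: 16+5+18 = 39
Depot - #103 - #101 - #102: 21+18+13 = 52
Depot - #103 - #102 - #101: 21+5+13 = 39
The minimum is 21.
One shortest path: Depot → #101 → #102 → #103.

Shortest open route: 21.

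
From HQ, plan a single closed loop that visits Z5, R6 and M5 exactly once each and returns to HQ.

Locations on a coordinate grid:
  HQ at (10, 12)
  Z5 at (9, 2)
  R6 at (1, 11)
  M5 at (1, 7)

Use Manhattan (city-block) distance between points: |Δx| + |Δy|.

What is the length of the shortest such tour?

38 — the shortest possible round trip.

HQ-Z5-R6-M5-HQ: 11+17+4+14 = 46
HQ-Z5-M5-R6-HQ: 11+13+4+10 = 38
HQ-R6-Z5-M5-HQ: 10+17+13+14 = 54
The minimum is 38.
One optimal route: HQ → Z5 → M5 → R6 → HQ (or its reverse).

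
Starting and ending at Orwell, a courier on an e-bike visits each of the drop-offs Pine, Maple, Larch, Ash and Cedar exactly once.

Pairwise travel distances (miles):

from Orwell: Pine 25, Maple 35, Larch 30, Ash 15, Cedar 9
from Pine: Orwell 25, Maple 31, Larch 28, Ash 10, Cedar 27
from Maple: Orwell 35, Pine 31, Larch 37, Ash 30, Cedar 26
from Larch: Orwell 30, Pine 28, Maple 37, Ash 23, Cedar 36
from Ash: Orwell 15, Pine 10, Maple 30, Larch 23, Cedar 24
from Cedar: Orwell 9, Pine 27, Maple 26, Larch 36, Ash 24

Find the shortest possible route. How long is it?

125 miles — the shortest possible round trip.

Orwell - Pine - Maple - Larch - Ash - Cedar - Orwell: 25+31+37+23+24+9 = 149
Orwell - Pine - Maple - Larch - Cedar - Ash - Orwell: 25+31+37+36+24+15 = 168
Orwell - Pine - Maple - Ash - Larch - Cedar - Orwell: 25+31+30+23+36+9 = 154
Orwell - Pine - Maple - Ash - Cedar - Larch - Orwell: 25+31+30+24+36+30 = 176
Orwell - Pine - Maple - Cedar - Larch - Ash - Orwell: 25+31+26+36+23+15 = 156
Orwell - Pine - Maple - Cedar - Ash - Larch - Orwell: 25+31+26+24+23+30 = 159
Orwell - Pine - Larch - Maple - Ash - Cedar - Orwell: 25+28+37+30+24+9 = 153
Orwell - Pine - Larch - Maple - Cedar - Ash - Orwell: 25+28+37+26+24+15 = 155
Orwell - Pine - Larch - Ash - Maple - Cedar - Orwell: 25+28+23+30+26+9 = 141
Orwell - Pine - Larch - Ash - Cedar - Maple - Orwell: 25+28+23+24+26+35 = 161
Orwell - Pine - Larch - Cedar - Maple - Ash - Orwell: 25+28+36+26+30+15 = 160
Orwell - Pine - Larch - Cedar - Ash - Maple - Orwell: 25+28+36+24+30+35 = 178
Orwell - Pine - Ash - Maple - Larch - Cedar - Orwell: 25+10+30+37+36+9 = 147
Orwell - Pine - Ash - Maple - Cedar - Larch - Orwell: 25+10+30+26+36+30 = 157
… (46 more)
Orwell - Ash - Pine - Larch - Maple - Cedar - Orwell: 15+10+28+37+26+9 = 125  ← best
The minimum is 125.
One optimal route: Orwell → Ash → Pine → Larch → Maple → Cedar → Orwell (or its reverse).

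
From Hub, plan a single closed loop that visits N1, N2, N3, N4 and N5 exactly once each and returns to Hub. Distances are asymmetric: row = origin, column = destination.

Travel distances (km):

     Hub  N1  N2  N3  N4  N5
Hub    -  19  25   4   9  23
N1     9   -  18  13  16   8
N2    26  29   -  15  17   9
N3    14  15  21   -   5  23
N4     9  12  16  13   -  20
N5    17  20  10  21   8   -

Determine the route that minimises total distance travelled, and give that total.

63 km — the shortest possible round trip.

Hub - N1 - N2 - N3 - N4 - N5 - Hub: 19+18+15+5+20+17 = 94
Hub - N1 - N2 - N3 - N5 - N4 - Hub: 19+18+15+23+8+9 = 92
Hub - N1 - N2 - N4 - N3 - N5 - Hub: 19+18+17+13+23+17 = 107
Hub - N1 - N2 - N4 - N5 - N3 - Hub: 19+18+17+20+21+14 = 109
Hub - N1 - N2 - N5 - N3 - N4 - Hub: 19+18+9+21+5+9 = 81
Hub - N1 - N2 - N5 - N4 - N3 - Hub: 19+18+9+8+13+14 = 81
Hub - N1 - N3 - N2 - N4 - N5 - Hub: 19+13+21+17+20+17 = 107
Hub - N1 - N3 - N2 - N5 - N4 - Hub: 19+13+21+9+8+9 = 79
Hub - N1 - N3 - N4 - N2 - N5 - Hub: 19+13+5+16+9+17 = 79
Hub - N1 - N3 - N4 - N5 - N2 - Hub: 19+13+5+20+10+26 = 93
Hub - N1 - N3 - N5 - N2 - N4 - Hub: 19+13+23+10+17+9 = 91
Hub - N1 - N3 - N5 - N4 - N2 - Hub: 19+13+23+8+16+26 = 105
Hub - N1 - N4 - N2 - N3 - N5 - Hub: 19+16+16+15+23+17 = 106
Hub - N1 - N4 - N2 - N5 - N3 - Hub: 19+16+16+9+21+14 = 95
… (106 more)
Hub - N3 - N1 - N2 - N5 - N4 - Hub: 4+15+18+9+8+9 = 63  ← best
The minimum is 63.
One optimal route: Hub → N3 → N1 → N2 → N5 → N4 → Hub.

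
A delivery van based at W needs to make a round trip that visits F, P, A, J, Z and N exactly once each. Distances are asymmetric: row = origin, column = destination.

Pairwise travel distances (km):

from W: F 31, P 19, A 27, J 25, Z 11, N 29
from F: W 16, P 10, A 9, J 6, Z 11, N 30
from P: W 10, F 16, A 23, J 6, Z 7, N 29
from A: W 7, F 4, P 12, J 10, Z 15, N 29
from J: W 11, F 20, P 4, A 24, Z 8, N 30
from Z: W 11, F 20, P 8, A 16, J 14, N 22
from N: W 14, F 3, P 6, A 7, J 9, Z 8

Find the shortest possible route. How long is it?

64 km — the shortest possible round trip.

W → F → P → A → J → Z → N → W: 31+10+23+10+8+22+14 = 118
W → F → P → A → J → N → Z → W: 31+10+23+10+30+8+11 = 123
W → F → P → A → Z → J → N → W: 31+10+23+15+14+30+14 = 137
W → F → P → A → Z → N → J → W: 31+10+23+15+22+9+11 = 121
W → F → P → A → N → J → Z → W: 31+10+23+29+9+8+11 = 121
W → F → P → A → N → Z → J → W: 31+10+23+29+8+14+11 = 126
W → F → P → J → A → Z → N → W: 31+10+6+24+15+22+14 = 122
W → F → P → J → A → N → Z → W: 31+10+6+24+29+8+11 = 119
… (712 more)
W → Z → N → A → F → J → P → W: 11+22+7+4+6+4+10 = 64  ← best
The minimum is 64.
One optimal route: W → Z → N → A → F → J → P → W.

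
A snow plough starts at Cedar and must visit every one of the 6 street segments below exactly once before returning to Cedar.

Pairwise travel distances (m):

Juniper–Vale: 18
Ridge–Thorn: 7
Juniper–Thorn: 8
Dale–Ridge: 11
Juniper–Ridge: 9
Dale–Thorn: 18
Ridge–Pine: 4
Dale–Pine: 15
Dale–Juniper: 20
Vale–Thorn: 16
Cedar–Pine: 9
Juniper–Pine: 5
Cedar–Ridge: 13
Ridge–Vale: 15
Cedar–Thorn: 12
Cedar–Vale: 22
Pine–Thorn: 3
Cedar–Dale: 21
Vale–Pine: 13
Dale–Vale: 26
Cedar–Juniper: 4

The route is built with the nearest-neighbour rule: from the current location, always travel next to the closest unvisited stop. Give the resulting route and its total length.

78 m along Cedar → Juniper → Pine → Thorn → Ridge → Dale → Vale → Cedar.

Cedar → [Juniper:4 / Pine:9 / Thorn:12 / Ridge:13 / Dale:21 / Vale:22] → Juniper (4)
Juniper → [Pine:5 / Thorn:8 / Ridge:9 / Vale:18 / Dale:20] → Pine (5)
Pine → [Thorn:3 / Ridge:4 / Vale:13 / Dale:15] → Thorn (3)
Thorn → [Ridge:7 / Vale:16 / Dale:18] → Ridge (7)
Ridge → [Dale:11 / Vale:15] → Dale (11)
Dale → [Vale:26] → Vale (26)
Return Vale→Cedar: 22.
Total = 4 + 5 + 3 + 7 + 11 + 26 + 22 = 78.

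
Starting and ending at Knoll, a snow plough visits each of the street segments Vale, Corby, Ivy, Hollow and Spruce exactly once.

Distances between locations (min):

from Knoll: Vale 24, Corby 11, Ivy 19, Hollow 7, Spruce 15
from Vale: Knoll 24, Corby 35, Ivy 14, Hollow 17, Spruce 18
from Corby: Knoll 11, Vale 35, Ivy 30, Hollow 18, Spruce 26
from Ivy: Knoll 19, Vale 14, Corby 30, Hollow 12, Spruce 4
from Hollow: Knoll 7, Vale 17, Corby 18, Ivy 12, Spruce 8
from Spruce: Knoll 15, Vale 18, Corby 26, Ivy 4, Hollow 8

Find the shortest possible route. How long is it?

Shortest round trip = 79 min.

There are 60 distinct closed tours to check (reversals are equivalent).
Knoll→Vale→Corby→Ivy→Hollow→Spruce→Knoll: 24+35+30+12+8+15 = 124
Knoll→Vale→Corby→Ivy→Spruce→Hollow→Knoll: 24+35+30+4+8+7 = 108
Knoll→Vale→Corby→Hollow→Ivy→Spruce→Knoll: 24+35+18+12+4+15 = 108
Knoll→Vale→Corby→Hollow→Spruce→Ivy→Knoll: 24+35+18+8+4+19 = 108
Knoll→Vale→Corby→Spruce→Ivy→Hollow→Knoll: 24+35+26+4+12+7 = 108
Knoll→Vale→Corby→Spruce→Hollow→Ivy→Knoll: 24+35+26+8+12+19 = 124
Knoll→Vale→Ivy→Corby→Hollow→Spruce→Knoll: 24+14+30+18+8+15 = 109
Knoll→Vale→Ivy→Corby→Spruce→Hollow→Knoll: 24+14+30+26+8+7 = 109
Knoll→Vale→Ivy→Hollow→Corby→Spruce→Knoll: 24+14+12+18+26+15 = 109
Knoll→Vale→Ivy→Hollow→Spruce→Corby→Knoll: 24+14+12+8+26+11 = 95
Knoll→Vale→Ivy→Spruce→Corby→Hollow→Knoll: 24+14+4+26+18+7 = 93
Knoll→Vale→Ivy→Spruce→Hollow→Corby→Knoll: 24+14+4+8+18+11 = 79
Knoll→Vale→Hollow→Corby→Ivy→Spruce→Knoll: 24+17+18+30+4+15 = 108
Knoll→Vale→Hollow→Corby→Spruce→Ivy→Knoll: 24+17+18+26+4+19 = 108
… (46 more)
The minimum is 79.
One optimal route: Knoll → Vale → Ivy → Spruce → Hollow → Corby → Knoll (or its reverse).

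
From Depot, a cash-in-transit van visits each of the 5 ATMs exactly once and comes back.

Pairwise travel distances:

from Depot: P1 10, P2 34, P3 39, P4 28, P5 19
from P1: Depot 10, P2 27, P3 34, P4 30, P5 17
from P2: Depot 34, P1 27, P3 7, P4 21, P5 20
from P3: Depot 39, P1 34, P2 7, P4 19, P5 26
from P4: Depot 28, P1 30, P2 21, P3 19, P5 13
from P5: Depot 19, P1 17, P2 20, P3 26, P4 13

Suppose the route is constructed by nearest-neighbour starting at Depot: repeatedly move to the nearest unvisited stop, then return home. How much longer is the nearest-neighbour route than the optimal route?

The nearest-neighbour route is 5 longer than optimal.

Depot: P1=10, P5=19, P4=28, P2=34, P3=39 ⇒ P1
P1: P5=17, P2=27, P4=30, P3=34 ⇒ P5
P5: P4=13, P2=20, P3=26 ⇒ P4
P4: P3=19, P2=21 ⇒ P3
P3: P2=7 ⇒ P2
NN route Depot → P1 → P5 → P4 → P3 → P2 → Depot costs 100.
Optimal: Depot → P1 → P2 → P3 → P4 → P5 → Depot costs 95 (by enumerating all 60 distinct tours).
Excess = 100 − 95 = 5.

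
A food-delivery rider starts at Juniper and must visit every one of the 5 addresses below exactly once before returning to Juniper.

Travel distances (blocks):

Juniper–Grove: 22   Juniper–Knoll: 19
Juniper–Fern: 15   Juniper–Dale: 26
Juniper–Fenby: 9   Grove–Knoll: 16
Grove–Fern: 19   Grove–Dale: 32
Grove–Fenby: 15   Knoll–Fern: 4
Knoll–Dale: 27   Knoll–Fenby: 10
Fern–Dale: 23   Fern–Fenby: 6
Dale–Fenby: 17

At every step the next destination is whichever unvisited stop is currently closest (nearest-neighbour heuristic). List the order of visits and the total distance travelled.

Total distance 93 blocks via the nearest-neighbour route Juniper → Fenby → Fern → Knoll → Grove → Dale → Juniper.

From Juniper: distances to unvisited — Fenby=9, Fern=15, Knoll=19, Grove=22, Dale=26. Nearest is Fenby (9).
From Fenby: distances to unvisited — Fern=6, Knoll=10, Grove=15, Dale=17. Nearest is Fern (6).
From Fern: distances to unvisited — Knoll=4, Grove=19, Dale=23. Nearest is Knoll (4).
From Knoll: distances to unvisited — Grove=16, Dale=27. Nearest is Grove (16).
From Grove: distances to unvisited — Dale=32. Nearest is Dale (32).
Return Dale→Juniper: 26.
Total = 9 + 6 + 4 + 16 + 32 + 26 = 93.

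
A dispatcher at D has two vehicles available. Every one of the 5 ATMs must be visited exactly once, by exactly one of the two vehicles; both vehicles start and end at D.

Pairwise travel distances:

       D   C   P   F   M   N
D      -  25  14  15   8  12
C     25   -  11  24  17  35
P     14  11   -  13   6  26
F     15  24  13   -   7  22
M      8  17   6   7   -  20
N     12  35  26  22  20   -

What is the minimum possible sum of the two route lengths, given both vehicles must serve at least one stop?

Minimum combined distance: 88.

Try each way of splitting the stops between the two vehicles (each non-empty) and, for each split, find the best tour for each vehicle:
  {C} + {P, F, M, N}: 50 + 61 = 111
  {P} + {C, F, M, N}: 28 + 83 = 111
  {C, P} + {F, M, N}: 50 + 49 = 99
  {F} + {C, P, M, N}: 30 + 72 = 102
  {C, F} + {P, M, N}: 64 + 52 = 116
  {P, F} + {C, M, N}: 42 + 72 = 114
  … (15 splits in total)
  {C, P, F, M} + {N}: 64 + 24 = 88  ← best
Best: vehicle 1 D → C → P → F → M → D = 64; vehicle 2 D → N → D = 24; combined 88.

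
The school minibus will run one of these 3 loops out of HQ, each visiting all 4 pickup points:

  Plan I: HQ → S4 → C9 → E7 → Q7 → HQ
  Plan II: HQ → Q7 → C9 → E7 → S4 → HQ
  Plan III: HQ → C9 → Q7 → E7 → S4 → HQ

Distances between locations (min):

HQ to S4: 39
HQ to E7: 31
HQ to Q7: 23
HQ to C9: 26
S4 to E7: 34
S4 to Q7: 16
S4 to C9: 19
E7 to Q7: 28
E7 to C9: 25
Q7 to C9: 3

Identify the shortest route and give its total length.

124 min — Plan II is the shortest.

Plan I: 39 + 19 + 25 + 28 + 23 = 134
Plan II: 23 + 3 + 25 + 34 + 39 = 124
Plan III: 26 + 3 + 28 + 34 + 39 = 130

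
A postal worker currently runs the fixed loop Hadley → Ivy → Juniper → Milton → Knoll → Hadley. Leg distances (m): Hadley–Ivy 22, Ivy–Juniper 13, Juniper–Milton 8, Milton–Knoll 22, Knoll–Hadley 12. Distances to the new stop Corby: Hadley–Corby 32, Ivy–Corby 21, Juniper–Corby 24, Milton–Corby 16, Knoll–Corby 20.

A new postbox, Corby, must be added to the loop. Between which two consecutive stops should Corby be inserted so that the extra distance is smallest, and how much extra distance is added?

Insertion cost between consecutive stops i–j is d(i,Corby) + d(Corby,j) − d(i,j):
  between Hadley and Ivy: 32 + 21 − 22 = 31
  between Ivy and Juniper: 21 + 24 − 13 = 32
  between Juniper and Milton: 24 + 16 − 8 = 32
  between Milton and Knoll: 16 + 20 − 22 = 14
  between Knoll and Hadley: 20 + 32 − 12 = 40
Cheapest insertion is between Milton and Knoll, adding 14.
New total = 77 + 14 = 91.

Adding 14 m by placing Corby on the Milton–Knoll leg.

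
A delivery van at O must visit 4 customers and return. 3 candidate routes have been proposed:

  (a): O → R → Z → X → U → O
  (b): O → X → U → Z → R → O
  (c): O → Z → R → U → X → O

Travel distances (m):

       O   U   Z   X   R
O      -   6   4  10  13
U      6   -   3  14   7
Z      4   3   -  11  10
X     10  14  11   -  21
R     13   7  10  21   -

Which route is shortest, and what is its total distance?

(a): 13 + 10 + 11 + 14 + 6 = 54
(b): 10 + 14 + 3 + 10 + 13 = 50
(c): 4 + 10 + 7 + 14 + 10 = 45

45 m — (c) is the shortest.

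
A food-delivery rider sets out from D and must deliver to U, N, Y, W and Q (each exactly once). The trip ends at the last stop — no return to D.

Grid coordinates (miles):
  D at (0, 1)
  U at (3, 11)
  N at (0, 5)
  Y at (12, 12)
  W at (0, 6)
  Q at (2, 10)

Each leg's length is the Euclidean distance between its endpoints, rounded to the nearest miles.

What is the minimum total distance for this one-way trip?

There are 5! = 120 possible orderings.
D→U→N→Y→W→Q: 10+7+14+13+4 = 48
D→U→N→Y→Q→W: 10+7+14+10+4 = 45
D→U→N→W→Y→Q: 10+7+1+13+10 = 41
D→U→N→W→Q→Y: 10+7+1+4+10 = 32
D→U→N→Q→Y→W: 10+7+5+10+13 = 45
D→U→N→Q→W→Y: 10+7+5+4+13 = 39
D→U→Y→N→W→Q: 10+9+14+1+4 = 38
D→U→Y→N→Q→W: 10+9+14+5+4 = 42
D→U→Y→W→N→Q: 10+9+13+1+5 = 38
D→U→Y→W→Q→N: 10+9+13+4+5 = 41
D→U→Y→Q→N→W: 10+9+10+5+1 = 35
D→U→Y→Q→W→N: 10+9+10+4+1 = 34
D→U→W→N→Y→Q: 10+6+1+14+10 = 41
D→U→W→N→Q→Y: 10+6+1+5+10 = 32
… (106 more)
D→N→W→Q→U→Y: 4+1+4+1+9 = 19  ← best
The minimum is 19.
One shortest path: D → N → W → Q → U → Y.

Minimum one-way distance = 19 miles.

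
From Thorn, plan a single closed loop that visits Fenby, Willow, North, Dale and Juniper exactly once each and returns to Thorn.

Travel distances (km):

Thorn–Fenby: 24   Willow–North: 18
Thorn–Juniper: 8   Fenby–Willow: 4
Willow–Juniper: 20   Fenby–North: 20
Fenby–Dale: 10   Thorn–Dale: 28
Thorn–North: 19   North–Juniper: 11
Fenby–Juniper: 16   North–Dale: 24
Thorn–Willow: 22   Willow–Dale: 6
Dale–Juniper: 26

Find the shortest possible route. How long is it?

77 km — the shortest possible round trip.

Thorn - Fenby - Willow - North - Dale - Juniper - Thorn: 24+4+18+24+26+8 = 104
Thorn - Fenby - Willow - North - Juniper - Dale - Thorn: 24+4+18+11+26+28 = 111
Thorn - Fenby - Willow - Dale - North - Juniper - Thorn: 24+4+6+24+11+8 = 77
Thorn - Fenby - Willow - Dale - Juniper - North - Thorn: 24+4+6+26+11+19 = 90
Thorn - Fenby - Willow - Juniper - North - Dale - Thorn: 24+4+20+11+24+28 = 111
Thorn - Fenby - Willow - Juniper - Dale - North - Thorn: 24+4+20+26+24+19 = 117
Thorn - Fenby - North - Willow - Dale - Juniper - Thorn: 24+20+18+6+26+8 = 102
Thorn - Fenby - North - Willow - Juniper - Dale - Thorn: 24+20+18+20+26+28 = 136
Thorn - Fenby - North - Dale - Willow - Juniper - Thorn: 24+20+24+6+20+8 = 102
Thorn - Fenby - North - Dale - Juniper - Willow - Thorn: 24+20+24+26+20+22 = 136
Thorn - Fenby - North - Juniper - Willow - Dale - Thorn: 24+20+11+20+6+28 = 109
Thorn - Fenby - North - Juniper - Dale - Willow - Thorn: 24+20+11+26+6+22 = 109
Thorn - Fenby - Dale - Willow - North - Juniper - Thorn: 24+10+6+18+11+8 = 77
Thorn - Fenby - Dale - Willow - Juniper - North - Thorn: 24+10+6+20+11+19 = 90
… (46 more)
The minimum is 77.
One optimal route: Thorn → Fenby → Willow → Dale → North → Juniper → Thorn (or its reverse).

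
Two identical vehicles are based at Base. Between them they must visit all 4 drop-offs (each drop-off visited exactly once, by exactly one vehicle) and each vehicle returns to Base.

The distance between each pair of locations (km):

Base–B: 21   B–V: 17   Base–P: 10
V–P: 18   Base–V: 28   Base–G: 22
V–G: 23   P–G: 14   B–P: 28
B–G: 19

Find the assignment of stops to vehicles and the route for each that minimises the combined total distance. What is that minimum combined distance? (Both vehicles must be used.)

Minimum combined distance: 103 km.

Try each way of splitting the stops between the two vehicles (each non-empty) and, for each split, find the best tour for each vehicle:
  {B} + {V, P, G}: 42 + 73 = 115
  {V} + {B, P, G}: 56 + 64 = 120
  {B, V} + {P, G}: 66 + 46 = 112
  {P} + {B, V, G}: 20 + 83 = 103
  {B, P} + {V, G}: 59 + 73 = 132
  {V, P} + {B, G}: 56 + 62 = 118
  … (7 splits in total)
Best: vehicle 1 Base → P → Base = 20; vehicle 2 Base → B → V → G → Base = 83; combined 103.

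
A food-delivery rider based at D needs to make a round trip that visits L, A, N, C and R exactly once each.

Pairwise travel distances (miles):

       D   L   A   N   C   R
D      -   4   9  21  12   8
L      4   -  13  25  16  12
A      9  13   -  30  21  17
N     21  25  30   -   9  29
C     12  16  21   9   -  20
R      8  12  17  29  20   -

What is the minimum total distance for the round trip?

D→L→A→N→C→R→D: 4+13+30+9+20+8 = 84
D→L→A→N→R→C→D: 4+13+30+29+20+12 = 108
D→L→A→C→N→R→D: 4+13+21+9+29+8 = 84
D→L→A→C→R→N→D: 4+13+21+20+29+21 = 108
D→L→A→R→N→C→D: 4+13+17+29+9+12 = 84
D→L→A→R→C→N→D: 4+13+17+20+9+21 = 84
D→L→N→A→C→R→D: 4+25+30+21+20+8 = 108
D→L→N→A→R→C→D: 4+25+30+17+20+12 = 108
D→L→N→C→A→R→D: 4+25+9+21+17+8 = 84
D→L→N→C→R→A→D: 4+25+9+20+17+9 = 84
D→L→N→R→A→C→D: 4+25+29+17+21+12 = 108
D→L→N→R→C→A→D: 4+25+29+20+21+9 = 108
D→L→C→A→N→R→D: 4+16+21+30+29+8 = 108
D→L→C→A→R→N→D: 4+16+21+17+29+21 = 108
… (46 more)
The minimum is 84.
One optimal route: D → L → A → N → C → R → D (or its reverse).

Shortest round trip = 84 miles.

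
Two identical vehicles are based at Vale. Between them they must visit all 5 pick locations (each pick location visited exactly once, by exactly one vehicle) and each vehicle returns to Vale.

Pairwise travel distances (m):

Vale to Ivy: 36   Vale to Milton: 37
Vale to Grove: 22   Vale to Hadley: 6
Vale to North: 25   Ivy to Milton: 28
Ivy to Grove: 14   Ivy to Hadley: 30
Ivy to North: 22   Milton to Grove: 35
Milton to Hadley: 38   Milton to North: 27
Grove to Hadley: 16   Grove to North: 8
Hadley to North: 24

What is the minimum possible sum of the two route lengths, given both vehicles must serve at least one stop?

Try each way of splitting the stops between the two vehicles (each non-empty) and, for each split, find the best tour for each vehicle:
  {Ivy} + {Milton, Grove, Hadley, North}: 72 + 94 = 166
  {Milton} + {Ivy, Grove, Hadley, North}: 74 + 83 = 157
  {Ivy, Milton} + {Grove, Hadley, North}: 101 + 55 = 156
  {Grove} + {Ivy, Milton, Hadley, North}: 44 + 116 = 160
  {Ivy, Grove} + {Milton, Hadley, North}: 72 + 94 = 166
  {Milton, Grove} + {Ivy, Hadley, North}: 94 + 83 = 177
  … (15 splits in total)
  {Hadley} + {Ivy, Milton, Grove, North}: 12 + 112 = 124  ← best
Best: vehicle 1 Vale → Hadley → Vale = 12; vehicle 2 Vale → Milton → Ivy → Grove → North → Vale = 112; combined 124.

Minimum combined distance: 124 m.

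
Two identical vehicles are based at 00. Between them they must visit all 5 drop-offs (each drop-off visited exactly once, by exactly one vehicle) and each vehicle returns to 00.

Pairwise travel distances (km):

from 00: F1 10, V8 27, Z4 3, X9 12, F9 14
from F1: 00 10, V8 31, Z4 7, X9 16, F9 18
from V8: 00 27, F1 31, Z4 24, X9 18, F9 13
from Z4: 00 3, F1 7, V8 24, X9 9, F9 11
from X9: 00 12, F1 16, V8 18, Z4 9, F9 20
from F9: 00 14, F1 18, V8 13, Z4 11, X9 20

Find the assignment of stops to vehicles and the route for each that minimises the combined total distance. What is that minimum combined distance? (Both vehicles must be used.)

Try each way of splitting the stops between the two vehicles (each non-empty) and, for each split, find the best tour for each vehicle:
  {F1} + {V8, Z4, X9, F9}: 20 + 57 = 77
  {V8} + {F1, Z4, X9, F9}: 54 + 60 = 114
  {F1, V8} + {Z4, X9, F9}: 68 + 46 = 114
  {Z4} + {F1, V8, X9, F9}: 6 + 71 = 77
  {F1, Z4} + {V8, X9, F9}: 20 + 57 = 77
  {V8, Z4} + {F1, X9, F9}: 54 + 60 = 114
  … (15 splits in total)
Best: vehicle 1 00 → F1 → 00 = 20; vehicle 2 00 → Z4 → X9 → V8 → F9 → 00 = 57; combined 77.

Minimum combined distance: 77 km.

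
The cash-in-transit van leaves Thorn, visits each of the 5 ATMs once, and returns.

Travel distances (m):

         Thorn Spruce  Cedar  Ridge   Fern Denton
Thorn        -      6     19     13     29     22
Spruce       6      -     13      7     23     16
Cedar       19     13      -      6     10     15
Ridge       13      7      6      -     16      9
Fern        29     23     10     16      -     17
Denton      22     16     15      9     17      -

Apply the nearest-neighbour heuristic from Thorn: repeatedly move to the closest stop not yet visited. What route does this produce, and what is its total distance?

Total distance 68 m via the nearest-neighbour route Thorn → Spruce → Ridge → Cedar → Fern → Denton → Thorn.

Thorn → [Spruce:6 / Ridge:13 / Cedar:19 / Denton:22 / Fern:29] → Spruce (6)
Spruce → [Ridge:7 / Cedar:13 / Denton:16 / Fern:23] → Ridge (7)
Ridge → [Cedar:6 / Denton:9 / Fern:16] → Cedar (6)
Cedar → [Fern:10 / Denton:15] → Fern (10)
Fern → [Denton:17] → Denton (17)
Return Denton→Thorn: 22.
Total = 6 + 7 + 6 + 10 + 17 + 22 = 68.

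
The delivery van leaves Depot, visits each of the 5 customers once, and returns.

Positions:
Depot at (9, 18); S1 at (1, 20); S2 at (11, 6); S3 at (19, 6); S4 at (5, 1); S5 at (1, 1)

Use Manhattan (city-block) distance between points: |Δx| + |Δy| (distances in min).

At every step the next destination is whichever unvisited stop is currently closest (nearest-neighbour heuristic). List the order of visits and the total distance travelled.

Depot → [S1:10 / S2:14 / S4:21 / S3:22 / S5:25] → S1 (10)
S1 → [S5:19 / S4:23 / S2:24 / S3:32] → S5 (19)
S5 → [S4:4 / S2:15 / S3:23] → S4 (4)
S4 → [S2:11 / S3:19] → S2 (11)
S2 → [S3:8] → S3 (8)
Return S3→Depot: 22.
Total = 10 + 19 + 4 + 11 + 8 + 22 = 74.

Total distance 74 min via the nearest-neighbour route Depot → S1 → S5 → S4 → S2 → S3 → Depot.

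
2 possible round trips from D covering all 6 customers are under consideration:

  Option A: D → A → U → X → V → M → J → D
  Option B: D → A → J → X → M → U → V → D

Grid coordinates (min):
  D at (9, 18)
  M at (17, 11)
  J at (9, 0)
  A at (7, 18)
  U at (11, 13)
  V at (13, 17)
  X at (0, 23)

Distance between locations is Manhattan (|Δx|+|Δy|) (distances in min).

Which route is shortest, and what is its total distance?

Shortest is Option A, total 98 min.

Option A: 2 + 9 + 21 + 19 + 10 + 19 + 18 = 98
Option B: 2 + 20 + 32 + 29 + 8 + 6 + 5 = 102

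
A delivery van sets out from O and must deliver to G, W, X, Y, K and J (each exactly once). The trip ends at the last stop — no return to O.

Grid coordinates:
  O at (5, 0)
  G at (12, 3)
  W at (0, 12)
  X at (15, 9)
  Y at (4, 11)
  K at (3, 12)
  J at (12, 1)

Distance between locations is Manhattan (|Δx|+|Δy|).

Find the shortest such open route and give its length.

37 — the minimum one-way total.

There are 6! = 720 possible orderings.
O→G→W→X→Y→K→J: 10+21+18+13+2+20 = 84
O→G→W→X→Y→J→K: 10+21+18+13+18+20 = 100
O→G→W→X→K→Y→J: 10+21+18+15+2+18 = 84
O→G→W→X→K→J→Y: 10+21+18+15+20+18 = 102
O→G→W→X→J→Y→K: 10+21+18+11+18+2 = 80
O→G→W→X→J→K→Y: 10+21+18+11+20+2 = 82
O→G→W→Y→X→K→J: 10+21+5+13+15+20 = 84
O→G→W→Y→X→J→K: 10+21+5+13+11+20 = 80
… (712 more)
O→J→G→X→Y→K→W: 8+2+9+13+2+3 = 37  ← best
The minimum is 37.
One shortest path: O → J → G → X → Y → K → W.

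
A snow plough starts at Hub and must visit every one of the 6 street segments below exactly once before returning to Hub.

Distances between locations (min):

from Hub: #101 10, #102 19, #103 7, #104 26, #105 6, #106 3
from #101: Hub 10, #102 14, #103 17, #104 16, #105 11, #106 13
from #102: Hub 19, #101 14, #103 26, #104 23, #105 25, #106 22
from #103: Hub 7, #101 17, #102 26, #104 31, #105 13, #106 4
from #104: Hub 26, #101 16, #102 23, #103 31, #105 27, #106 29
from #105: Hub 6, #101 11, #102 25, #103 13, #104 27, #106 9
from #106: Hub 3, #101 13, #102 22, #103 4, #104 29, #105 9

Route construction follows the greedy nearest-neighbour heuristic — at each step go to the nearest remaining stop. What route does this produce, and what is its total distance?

Hub → [#106:3 / #105:6 / #103:7 / #101:10 / #102:19 / #104:26] → #106 (3)
#106 → [#103:4 / #105:9 / #101:13 / #102:22 / #104:29] → #103 (4)
#103 → [#105:13 / #101:17 / #102:26 / #104:31] → #105 (13)
#105 → [#101:11 / #102:25 / #104:27] → #101 (11)
#101 → [#102:14 / #104:16] → #102 (14)
#102 → [#104:23] → #104 (23)
Return #104→Hub: 26.
Total = 3 + 4 + 13 + 11 + 14 + 23 + 26 = 94.

Total distance 94 min via the nearest-neighbour route Hub → #106 → #103 → #105 → #101 → #102 → #104 → Hub.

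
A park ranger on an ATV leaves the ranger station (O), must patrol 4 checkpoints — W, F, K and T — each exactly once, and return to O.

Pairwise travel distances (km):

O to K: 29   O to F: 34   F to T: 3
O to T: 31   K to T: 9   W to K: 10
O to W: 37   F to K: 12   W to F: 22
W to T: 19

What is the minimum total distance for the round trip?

Shortest round trip = 93 km.

There are 12 distinct closed tours to check (reversals are equivalent).
O→W→F→K→T→O: 37+22+12+9+31 = 111
O→W→F→T→K→O: 37+22+3+9+29 = 100
O→W→K→F→T→O: 37+10+12+3+31 = 93
O→W→K→T→F→O: 37+10+9+3+34 = 93
O→W→T→F→K→O: 37+19+3+12+29 = 100
O→W→T→K→F→O: 37+19+9+12+34 = 111
O→F→W→K→T→O: 34+22+10+9+31 = 106
O→F→W→T→K→O: 34+22+19+9+29 = 113
O→F→K→W→T→O: 34+12+10+19+31 = 106
O→F→T→W→K→O: 34+3+19+10+29 = 95
O→K→W→F→T→O: 29+10+22+3+31 = 95
O→K→F→W→T→O: 29+12+22+19+31 = 113
The minimum is 93.
One optimal route: O → W → K → F → T → O (or its reverse).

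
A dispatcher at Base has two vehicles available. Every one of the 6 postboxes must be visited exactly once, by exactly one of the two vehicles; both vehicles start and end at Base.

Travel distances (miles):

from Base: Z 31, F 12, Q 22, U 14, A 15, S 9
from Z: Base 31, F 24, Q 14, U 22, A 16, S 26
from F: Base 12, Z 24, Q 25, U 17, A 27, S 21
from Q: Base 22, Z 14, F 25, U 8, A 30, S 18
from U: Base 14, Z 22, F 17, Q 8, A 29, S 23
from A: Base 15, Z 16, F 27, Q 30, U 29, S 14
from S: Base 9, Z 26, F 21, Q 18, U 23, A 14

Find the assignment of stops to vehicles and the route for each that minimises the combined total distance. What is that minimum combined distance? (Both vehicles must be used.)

Try each way of splitting the stops between the two vehicles (each non-empty) and, for each split, find the best tour for each vehicle:
  {Z} + {F, Q, U, A, S}: 62 + 84 = 146
  {F} + {Z, Q, U, A, S}: 24 + 75 = 99
  {Z, F} + {Q, U, A, S}: 67 + 69 = 136
  {Q} + {Z, F, U, A, S}: 44 + 90 = 134
  {Z, Q} + {F, U, A, S}: 67 + 81 = 148
  {F, Q} + {Z, U, A, S}: 59 + 75 = 134
  … (31 splits in total)
Best: vehicle 1 Base → F → Base = 24; vehicle 2 Base → U → Q → Z → A → S → Base = 75; combined 99.

99 miles — the smallest possible combined total.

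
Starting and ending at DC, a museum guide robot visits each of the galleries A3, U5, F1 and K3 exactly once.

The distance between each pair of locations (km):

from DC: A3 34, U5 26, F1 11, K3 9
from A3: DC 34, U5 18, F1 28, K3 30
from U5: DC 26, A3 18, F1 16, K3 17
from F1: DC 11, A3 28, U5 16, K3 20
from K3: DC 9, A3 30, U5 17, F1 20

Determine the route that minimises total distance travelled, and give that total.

83 km — the shortest possible round trip.

DC→A3→U5→F1→K3→DC: 34+18+16+20+9 = 97
DC→A3→U5→K3→F1→DC: 34+18+17+20+11 = 100
DC→A3→F1→U5→K3→DC: 34+28+16+17+9 = 104
DC→A3→F1→K3→U5→DC: 34+28+20+17+26 = 125
DC→A3→K3→U5→F1→DC: 34+30+17+16+11 = 108
DC→A3→K3→F1→U5→DC: 34+30+20+16+26 = 126
DC→U5→A3→F1→K3→DC: 26+18+28+20+9 = 101
DC→U5→A3→K3→F1→DC: 26+18+30+20+11 = 105
DC→U5→F1→A3→K3→DC: 26+16+28+30+9 = 109
DC→U5→K3→A3→F1→DC: 26+17+30+28+11 = 112
DC→F1→A3→U5→K3→DC: 11+28+18+17+9 = 83
DC→F1→U5→A3→K3→DC: 11+16+18+30+9 = 84
The minimum is 83.
One optimal route: DC → F1 → A3 → U5 → K3 → DC (or its reverse).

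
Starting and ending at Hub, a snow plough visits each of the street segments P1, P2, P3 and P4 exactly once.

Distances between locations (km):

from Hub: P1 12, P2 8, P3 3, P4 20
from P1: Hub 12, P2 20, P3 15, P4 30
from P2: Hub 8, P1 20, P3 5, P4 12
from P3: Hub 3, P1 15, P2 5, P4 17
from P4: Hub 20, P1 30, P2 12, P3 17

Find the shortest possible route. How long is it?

Hub-P1-P2-P3-P4-Hub: 12+20+5+17+20 = 74
Hub-P1-P2-P4-P3-Hub: 12+20+12+17+3 = 64
Hub-P1-P3-P2-P4-Hub: 12+15+5+12+20 = 64
Hub-P1-P3-P4-P2-Hub: 12+15+17+12+8 = 64
Hub-P1-P4-P2-P3-Hub: 12+30+12+5+3 = 62
Hub-P1-P4-P3-P2-Hub: 12+30+17+5+8 = 72
Hub-P2-P1-P3-P4-Hub: 8+20+15+17+20 = 80
Hub-P2-P1-P4-P3-Hub: 8+20+30+17+3 = 78
Hub-P2-P3-P1-P4-Hub: 8+5+15+30+20 = 78
Hub-P2-P4-P1-P3-Hub: 8+12+30+15+3 = 68
Hub-P3-P1-P2-P4-Hub: 3+15+20+12+20 = 70
Hub-P3-P2-P1-P4-Hub: 3+5+20+30+20 = 78
The minimum is 62.
One optimal route: Hub → P1 → P4 → P2 → P3 → Hub (or its reverse).

Minimum total distance: 62 km.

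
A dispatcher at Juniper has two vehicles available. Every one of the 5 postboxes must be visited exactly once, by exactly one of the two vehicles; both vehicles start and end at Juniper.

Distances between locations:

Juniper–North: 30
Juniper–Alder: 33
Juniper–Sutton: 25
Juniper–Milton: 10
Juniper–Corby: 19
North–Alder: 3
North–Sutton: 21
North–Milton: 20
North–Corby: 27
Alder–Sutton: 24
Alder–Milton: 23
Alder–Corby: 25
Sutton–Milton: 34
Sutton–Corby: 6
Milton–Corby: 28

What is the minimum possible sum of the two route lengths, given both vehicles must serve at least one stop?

Minimum combined distance: 102.

There are 2^4 − 1 = 15 ways to divide the 5 stops into two non-empty groups. For each, the best each vehicle can do is its own shortest tour through its group:
  {North} + {Alder, Sutton, Milton, Corby}: 60 + 82 = 142
  {Alder} + {North, Sutton, Milton, Corby}: 66 + 76 = 142
  {North, Alder} + {Sutton, Milton, Corby}: 66 + 69 = 135
  {Sutton} + {North, Alder, Milton, Corby}: 50 + 77 = 127
  {North, Sutton} + {Alder, Milton, Corby}: 76 + 77 = 153
  {Alder, Sutton} + {North, Milton, Corby}: 82 + 76 = 158
  … (15 splits in total)
  {Milton} + {North, Alder, Sutton, Corby}: 20 + 82 = 102  ← best
Best: vehicle 1 Juniper → Milton → Juniper = 20; vehicle 2 Juniper → North → Alder → Sutton → Corby → Juniper = 82; combined 102.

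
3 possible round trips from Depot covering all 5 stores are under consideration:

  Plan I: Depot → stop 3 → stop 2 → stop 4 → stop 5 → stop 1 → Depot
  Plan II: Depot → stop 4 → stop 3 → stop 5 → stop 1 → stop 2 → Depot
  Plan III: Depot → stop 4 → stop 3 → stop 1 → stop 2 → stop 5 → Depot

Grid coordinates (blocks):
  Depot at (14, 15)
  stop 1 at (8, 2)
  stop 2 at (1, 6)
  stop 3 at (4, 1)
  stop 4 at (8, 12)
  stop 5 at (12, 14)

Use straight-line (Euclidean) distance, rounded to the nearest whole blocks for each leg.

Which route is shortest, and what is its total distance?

Shortest is Plan III, total 47 blocks.

Plan I: 17 + 6 + 9 + 4 + 13 + 14 = 63
Plan II: 7 + 12 + 15 + 13 + 8 + 16 = 71
Plan III: 7 + 12 + 4 + 8 + 14 + 2 = 47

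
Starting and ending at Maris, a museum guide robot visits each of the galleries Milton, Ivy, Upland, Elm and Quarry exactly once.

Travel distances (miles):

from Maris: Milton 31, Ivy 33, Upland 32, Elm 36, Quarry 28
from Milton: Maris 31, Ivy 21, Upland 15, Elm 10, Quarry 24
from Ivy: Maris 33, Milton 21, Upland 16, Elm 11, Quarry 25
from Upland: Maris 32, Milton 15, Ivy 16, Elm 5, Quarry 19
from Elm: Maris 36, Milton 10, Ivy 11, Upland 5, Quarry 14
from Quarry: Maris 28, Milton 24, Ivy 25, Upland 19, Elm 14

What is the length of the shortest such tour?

Maris→Milton→Ivy→Upland→Elm→Quarry→Maris: 31+21+16+5+14+28 = 115
Maris→Milton→Ivy→Upland→Quarry→Elm→Maris: 31+21+16+19+14+36 = 137
Maris→Milton→Ivy→Elm→Upland→Quarry→Maris: 31+21+11+5+19+28 = 115
Maris→Milton→Ivy→Elm→Quarry→Upland→Maris: 31+21+11+14+19+32 = 128
Maris→Milton→Ivy→Quarry→Upland→Elm→Maris: 31+21+25+19+5+36 = 137
Maris→Milton→Ivy→Quarry→Elm→Upland→Maris: 31+21+25+14+5+32 = 128
Maris→Milton→Upland→Ivy→Elm→Quarry→Maris: 31+15+16+11+14+28 = 115
Maris→Milton→Upland→Ivy→Quarry→Elm→Maris: 31+15+16+25+14+36 = 137
Maris→Milton→Upland→Elm→Ivy→Quarry→Maris: 31+15+5+11+25+28 = 115
Maris→Milton→Upland→Elm→Quarry→Ivy→Maris: 31+15+5+14+25+33 = 123
Maris→Milton→Upland→Quarry→Ivy→Elm→Maris: 31+15+19+25+11+36 = 137
Maris→Milton→Upland→Quarry→Elm→Ivy→Maris: 31+15+19+14+11+33 = 123
Maris→Milton→Elm→Ivy→Upland→Quarry→Maris: 31+10+11+16+19+28 = 115
Maris→Milton→Elm→Ivy→Quarry→Upland→Maris: 31+10+11+25+19+32 = 128
… (46 more)
The minimum is 115.
One optimal route: Maris → Milton → Ivy → Upland → Elm → Quarry → Maris (or its reverse).

Minimum total distance: 115 miles.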